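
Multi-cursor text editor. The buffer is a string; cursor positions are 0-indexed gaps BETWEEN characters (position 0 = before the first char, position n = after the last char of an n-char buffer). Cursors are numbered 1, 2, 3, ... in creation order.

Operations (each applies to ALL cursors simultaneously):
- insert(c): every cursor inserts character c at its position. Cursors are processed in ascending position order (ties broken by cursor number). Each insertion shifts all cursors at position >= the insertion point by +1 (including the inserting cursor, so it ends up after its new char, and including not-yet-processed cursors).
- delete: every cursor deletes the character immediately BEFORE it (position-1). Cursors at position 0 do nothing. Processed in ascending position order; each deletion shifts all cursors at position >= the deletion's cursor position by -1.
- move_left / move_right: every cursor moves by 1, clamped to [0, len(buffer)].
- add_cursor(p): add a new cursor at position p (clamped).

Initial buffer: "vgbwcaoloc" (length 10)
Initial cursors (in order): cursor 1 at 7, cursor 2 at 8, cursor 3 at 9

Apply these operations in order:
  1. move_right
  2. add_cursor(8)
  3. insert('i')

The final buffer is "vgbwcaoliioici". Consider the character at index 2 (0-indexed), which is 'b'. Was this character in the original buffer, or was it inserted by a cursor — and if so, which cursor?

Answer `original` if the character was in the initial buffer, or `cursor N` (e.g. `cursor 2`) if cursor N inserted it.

Answer: original

Derivation:
After op 1 (move_right): buffer="vgbwcaoloc" (len 10), cursors c1@8 c2@9 c3@10, authorship ..........
After op 2 (add_cursor(8)): buffer="vgbwcaoloc" (len 10), cursors c1@8 c4@8 c2@9 c3@10, authorship ..........
After op 3 (insert('i')): buffer="vgbwcaoliioici" (len 14), cursors c1@10 c4@10 c2@12 c3@14, authorship ........14.2.3
Authorship (.=original, N=cursor N): . . . . . . . . 1 4 . 2 . 3
Index 2: author = original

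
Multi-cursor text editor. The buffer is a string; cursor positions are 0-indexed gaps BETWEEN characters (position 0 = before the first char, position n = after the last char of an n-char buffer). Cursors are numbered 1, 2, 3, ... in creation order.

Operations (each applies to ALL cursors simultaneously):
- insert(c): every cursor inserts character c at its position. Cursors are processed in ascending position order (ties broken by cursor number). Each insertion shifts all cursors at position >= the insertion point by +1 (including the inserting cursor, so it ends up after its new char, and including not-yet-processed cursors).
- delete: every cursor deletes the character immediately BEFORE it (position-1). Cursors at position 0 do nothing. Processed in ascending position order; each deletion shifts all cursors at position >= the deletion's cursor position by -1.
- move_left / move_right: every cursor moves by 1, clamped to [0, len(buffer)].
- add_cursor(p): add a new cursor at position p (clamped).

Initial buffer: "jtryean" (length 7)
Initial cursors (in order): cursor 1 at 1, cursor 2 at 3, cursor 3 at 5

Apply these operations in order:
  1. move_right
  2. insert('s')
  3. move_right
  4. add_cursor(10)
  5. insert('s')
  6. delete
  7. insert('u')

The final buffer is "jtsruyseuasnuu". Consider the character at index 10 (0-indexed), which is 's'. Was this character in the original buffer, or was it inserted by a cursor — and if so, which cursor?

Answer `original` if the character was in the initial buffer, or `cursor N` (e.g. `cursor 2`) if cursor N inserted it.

After op 1 (move_right): buffer="jtryean" (len 7), cursors c1@2 c2@4 c3@6, authorship .......
After op 2 (insert('s')): buffer="jtsryseasn" (len 10), cursors c1@3 c2@6 c3@9, authorship ..1..2..3.
After op 3 (move_right): buffer="jtsryseasn" (len 10), cursors c1@4 c2@7 c3@10, authorship ..1..2..3.
After op 4 (add_cursor(10)): buffer="jtsryseasn" (len 10), cursors c1@4 c2@7 c3@10 c4@10, authorship ..1..2..3.
After op 5 (insert('s')): buffer="jtsrsysesasnss" (len 14), cursors c1@5 c2@9 c3@14 c4@14, authorship ..1.1.2.2.3.34
After op 6 (delete): buffer="jtsryseasn" (len 10), cursors c1@4 c2@7 c3@10 c4@10, authorship ..1..2..3.
After op 7 (insert('u')): buffer="jtsruyseuasnuu" (len 14), cursors c1@5 c2@9 c3@14 c4@14, authorship ..1.1.2.2.3.34
Authorship (.=original, N=cursor N): . . 1 . 1 . 2 . 2 . 3 . 3 4
Index 10: author = 3

Answer: cursor 3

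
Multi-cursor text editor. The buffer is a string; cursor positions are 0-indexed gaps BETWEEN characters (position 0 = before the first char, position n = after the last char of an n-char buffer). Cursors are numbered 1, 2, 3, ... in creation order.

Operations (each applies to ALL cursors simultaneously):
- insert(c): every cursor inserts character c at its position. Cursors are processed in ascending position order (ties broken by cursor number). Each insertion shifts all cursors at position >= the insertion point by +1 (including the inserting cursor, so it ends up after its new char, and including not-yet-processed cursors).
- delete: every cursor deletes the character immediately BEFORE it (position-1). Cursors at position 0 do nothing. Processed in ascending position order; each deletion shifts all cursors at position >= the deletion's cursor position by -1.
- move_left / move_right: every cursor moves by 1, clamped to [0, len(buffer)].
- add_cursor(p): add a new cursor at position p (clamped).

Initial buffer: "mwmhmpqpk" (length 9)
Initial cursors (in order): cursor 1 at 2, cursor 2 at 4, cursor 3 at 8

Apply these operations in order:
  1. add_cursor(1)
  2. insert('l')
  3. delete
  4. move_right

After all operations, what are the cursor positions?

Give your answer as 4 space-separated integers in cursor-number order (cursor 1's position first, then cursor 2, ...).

Answer: 3 5 9 2

Derivation:
After op 1 (add_cursor(1)): buffer="mwmhmpqpk" (len 9), cursors c4@1 c1@2 c2@4 c3@8, authorship .........
After op 2 (insert('l')): buffer="mlwlmhlmpqplk" (len 13), cursors c4@2 c1@4 c2@7 c3@12, authorship .4.1..2....3.
After op 3 (delete): buffer="mwmhmpqpk" (len 9), cursors c4@1 c1@2 c2@4 c3@8, authorship .........
After op 4 (move_right): buffer="mwmhmpqpk" (len 9), cursors c4@2 c1@3 c2@5 c3@9, authorship .........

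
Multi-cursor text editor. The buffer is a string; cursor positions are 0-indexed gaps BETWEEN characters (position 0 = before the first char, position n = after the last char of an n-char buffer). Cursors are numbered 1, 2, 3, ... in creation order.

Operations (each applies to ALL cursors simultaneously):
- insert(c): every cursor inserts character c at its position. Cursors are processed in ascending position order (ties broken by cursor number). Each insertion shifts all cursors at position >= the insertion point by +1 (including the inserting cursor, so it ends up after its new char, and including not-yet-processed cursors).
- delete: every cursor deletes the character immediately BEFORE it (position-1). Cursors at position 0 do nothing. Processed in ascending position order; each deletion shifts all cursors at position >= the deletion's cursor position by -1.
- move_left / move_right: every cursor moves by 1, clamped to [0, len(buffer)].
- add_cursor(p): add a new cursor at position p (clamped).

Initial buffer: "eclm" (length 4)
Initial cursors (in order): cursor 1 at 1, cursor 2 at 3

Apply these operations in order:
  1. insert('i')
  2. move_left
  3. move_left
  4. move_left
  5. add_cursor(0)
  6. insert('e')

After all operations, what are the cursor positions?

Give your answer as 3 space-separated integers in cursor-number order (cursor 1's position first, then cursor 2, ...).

After op 1 (insert('i')): buffer="eiclim" (len 6), cursors c1@2 c2@5, authorship .1..2.
After op 2 (move_left): buffer="eiclim" (len 6), cursors c1@1 c2@4, authorship .1..2.
After op 3 (move_left): buffer="eiclim" (len 6), cursors c1@0 c2@3, authorship .1..2.
After op 4 (move_left): buffer="eiclim" (len 6), cursors c1@0 c2@2, authorship .1..2.
After op 5 (add_cursor(0)): buffer="eiclim" (len 6), cursors c1@0 c3@0 c2@2, authorship .1..2.
After op 6 (insert('e')): buffer="eeeieclim" (len 9), cursors c1@2 c3@2 c2@5, authorship 13.12..2.

Answer: 2 5 2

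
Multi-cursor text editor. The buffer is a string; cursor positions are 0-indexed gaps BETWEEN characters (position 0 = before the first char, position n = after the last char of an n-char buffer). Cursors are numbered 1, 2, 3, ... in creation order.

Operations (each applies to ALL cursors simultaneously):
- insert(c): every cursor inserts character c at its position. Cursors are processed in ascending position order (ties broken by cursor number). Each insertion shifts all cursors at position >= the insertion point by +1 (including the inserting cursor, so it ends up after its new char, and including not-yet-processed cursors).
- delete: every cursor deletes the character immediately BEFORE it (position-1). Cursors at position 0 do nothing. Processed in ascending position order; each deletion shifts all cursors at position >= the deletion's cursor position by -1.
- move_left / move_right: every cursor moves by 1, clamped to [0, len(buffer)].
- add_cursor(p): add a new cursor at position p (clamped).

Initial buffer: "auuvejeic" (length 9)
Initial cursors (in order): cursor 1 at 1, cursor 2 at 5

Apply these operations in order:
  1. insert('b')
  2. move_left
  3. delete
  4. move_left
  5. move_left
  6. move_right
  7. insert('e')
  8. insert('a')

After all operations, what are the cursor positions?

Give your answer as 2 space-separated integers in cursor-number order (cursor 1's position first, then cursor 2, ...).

After op 1 (insert('b')): buffer="abuuvebjeic" (len 11), cursors c1@2 c2@7, authorship .1....2....
After op 2 (move_left): buffer="abuuvebjeic" (len 11), cursors c1@1 c2@6, authorship .1....2....
After op 3 (delete): buffer="buuvbjeic" (len 9), cursors c1@0 c2@4, authorship 1...2....
After op 4 (move_left): buffer="buuvbjeic" (len 9), cursors c1@0 c2@3, authorship 1...2....
After op 5 (move_left): buffer="buuvbjeic" (len 9), cursors c1@0 c2@2, authorship 1...2....
After op 6 (move_right): buffer="buuvbjeic" (len 9), cursors c1@1 c2@3, authorship 1...2....
After op 7 (insert('e')): buffer="beuuevbjeic" (len 11), cursors c1@2 c2@5, authorship 11..2.2....
After op 8 (insert('a')): buffer="beauueavbjeic" (len 13), cursors c1@3 c2@7, authorship 111..22.2....

Answer: 3 7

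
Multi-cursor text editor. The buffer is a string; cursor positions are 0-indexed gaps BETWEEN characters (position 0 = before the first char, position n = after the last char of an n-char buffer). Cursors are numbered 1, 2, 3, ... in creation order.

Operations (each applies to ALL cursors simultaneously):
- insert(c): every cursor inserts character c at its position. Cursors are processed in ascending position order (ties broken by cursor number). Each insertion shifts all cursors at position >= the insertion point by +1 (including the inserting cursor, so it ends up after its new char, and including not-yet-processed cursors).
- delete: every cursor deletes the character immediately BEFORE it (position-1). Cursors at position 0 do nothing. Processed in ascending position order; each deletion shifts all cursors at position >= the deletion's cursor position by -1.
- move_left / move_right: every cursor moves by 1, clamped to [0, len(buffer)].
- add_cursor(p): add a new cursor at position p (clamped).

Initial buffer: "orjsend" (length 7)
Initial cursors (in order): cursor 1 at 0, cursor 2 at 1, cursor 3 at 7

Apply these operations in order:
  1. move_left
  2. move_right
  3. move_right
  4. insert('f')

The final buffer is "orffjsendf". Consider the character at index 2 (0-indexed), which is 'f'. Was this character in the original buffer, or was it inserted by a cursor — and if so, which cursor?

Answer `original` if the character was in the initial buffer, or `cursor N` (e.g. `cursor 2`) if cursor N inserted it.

Answer: cursor 1

Derivation:
After op 1 (move_left): buffer="orjsend" (len 7), cursors c1@0 c2@0 c3@6, authorship .......
After op 2 (move_right): buffer="orjsend" (len 7), cursors c1@1 c2@1 c3@7, authorship .......
After op 3 (move_right): buffer="orjsend" (len 7), cursors c1@2 c2@2 c3@7, authorship .......
After op 4 (insert('f')): buffer="orffjsendf" (len 10), cursors c1@4 c2@4 c3@10, authorship ..12.....3
Authorship (.=original, N=cursor N): . . 1 2 . . . . . 3
Index 2: author = 1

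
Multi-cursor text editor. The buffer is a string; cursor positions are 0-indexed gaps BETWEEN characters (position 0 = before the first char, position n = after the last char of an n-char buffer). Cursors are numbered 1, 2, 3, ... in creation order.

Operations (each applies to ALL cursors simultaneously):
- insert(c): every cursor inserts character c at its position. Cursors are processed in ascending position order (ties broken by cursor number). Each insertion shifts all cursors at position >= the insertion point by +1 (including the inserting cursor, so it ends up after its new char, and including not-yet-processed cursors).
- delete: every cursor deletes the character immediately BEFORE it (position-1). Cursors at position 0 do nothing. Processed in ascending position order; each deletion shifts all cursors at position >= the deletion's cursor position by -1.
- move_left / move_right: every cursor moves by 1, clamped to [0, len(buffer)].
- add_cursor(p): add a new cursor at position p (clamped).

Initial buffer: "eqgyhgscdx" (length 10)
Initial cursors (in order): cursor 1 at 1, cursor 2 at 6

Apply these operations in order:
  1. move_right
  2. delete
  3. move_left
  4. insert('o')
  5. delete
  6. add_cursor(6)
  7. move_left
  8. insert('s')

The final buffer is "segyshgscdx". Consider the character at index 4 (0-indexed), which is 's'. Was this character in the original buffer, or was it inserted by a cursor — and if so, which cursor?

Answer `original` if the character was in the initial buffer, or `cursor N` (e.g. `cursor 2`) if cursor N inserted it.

Answer: cursor 2

Derivation:
After op 1 (move_right): buffer="eqgyhgscdx" (len 10), cursors c1@2 c2@7, authorship ..........
After op 2 (delete): buffer="egyhgcdx" (len 8), cursors c1@1 c2@5, authorship ........
After op 3 (move_left): buffer="egyhgcdx" (len 8), cursors c1@0 c2@4, authorship ........
After op 4 (insert('o')): buffer="oegyhogcdx" (len 10), cursors c1@1 c2@6, authorship 1....2....
After op 5 (delete): buffer="egyhgcdx" (len 8), cursors c1@0 c2@4, authorship ........
After op 6 (add_cursor(6)): buffer="egyhgcdx" (len 8), cursors c1@0 c2@4 c3@6, authorship ........
After op 7 (move_left): buffer="egyhgcdx" (len 8), cursors c1@0 c2@3 c3@5, authorship ........
After op 8 (insert('s')): buffer="segyshgscdx" (len 11), cursors c1@1 c2@5 c3@8, authorship 1...2..3...
Authorship (.=original, N=cursor N): 1 . . . 2 . . 3 . . .
Index 4: author = 2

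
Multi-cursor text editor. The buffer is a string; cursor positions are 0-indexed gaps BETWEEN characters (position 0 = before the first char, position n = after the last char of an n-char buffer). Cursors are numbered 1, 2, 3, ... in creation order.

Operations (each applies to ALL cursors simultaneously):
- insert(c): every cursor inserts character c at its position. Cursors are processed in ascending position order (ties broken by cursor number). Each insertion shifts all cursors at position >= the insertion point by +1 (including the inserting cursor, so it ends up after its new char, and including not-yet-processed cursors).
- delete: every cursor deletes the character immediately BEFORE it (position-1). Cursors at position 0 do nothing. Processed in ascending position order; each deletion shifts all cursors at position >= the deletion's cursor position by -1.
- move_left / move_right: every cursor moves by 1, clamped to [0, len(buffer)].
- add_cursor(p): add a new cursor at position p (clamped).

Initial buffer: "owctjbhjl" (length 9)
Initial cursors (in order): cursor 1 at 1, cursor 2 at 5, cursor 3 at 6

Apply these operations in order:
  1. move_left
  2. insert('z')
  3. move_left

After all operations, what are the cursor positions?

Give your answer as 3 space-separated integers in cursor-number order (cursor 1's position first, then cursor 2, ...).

After op 1 (move_left): buffer="owctjbhjl" (len 9), cursors c1@0 c2@4 c3@5, authorship .........
After op 2 (insert('z')): buffer="zowctzjzbhjl" (len 12), cursors c1@1 c2@6 c3@8, authorship 1....2.3....
After op 3 (move_left): buffer="zowctzjzbhjl" (len 12), cursors c1@0 c2@5 c3@7, authorship 1....2.3....

Answer: 0 5 7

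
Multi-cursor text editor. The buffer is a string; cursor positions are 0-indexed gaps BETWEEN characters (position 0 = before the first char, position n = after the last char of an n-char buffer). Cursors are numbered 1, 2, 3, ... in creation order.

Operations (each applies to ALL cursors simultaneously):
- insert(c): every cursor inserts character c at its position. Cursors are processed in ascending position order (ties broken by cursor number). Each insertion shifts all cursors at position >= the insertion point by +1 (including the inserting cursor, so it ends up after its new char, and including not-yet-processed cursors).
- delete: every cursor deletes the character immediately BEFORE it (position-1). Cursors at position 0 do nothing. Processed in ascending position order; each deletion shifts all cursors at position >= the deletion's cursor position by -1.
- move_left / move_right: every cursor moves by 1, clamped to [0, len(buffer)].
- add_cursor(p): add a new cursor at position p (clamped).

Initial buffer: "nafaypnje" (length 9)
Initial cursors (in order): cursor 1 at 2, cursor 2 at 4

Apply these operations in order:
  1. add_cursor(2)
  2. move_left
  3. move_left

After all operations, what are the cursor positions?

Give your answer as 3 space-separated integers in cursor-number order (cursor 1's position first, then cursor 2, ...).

After op 1 (add_cursor(2)): buffer="nafaypnje" (len 9), cursors c1@2 c3@2 c2@4, authorship .........
After op 2 (move_left): buffer="nafaypnje" (len 9), cursors c1@1 c3@1 c2@3, authorship .........
After op 3 (move_left): buffer="nafaypnje" (len 9), cursors c1@0 c3@0 c2@2, authorship .........

Answer: 0 2 0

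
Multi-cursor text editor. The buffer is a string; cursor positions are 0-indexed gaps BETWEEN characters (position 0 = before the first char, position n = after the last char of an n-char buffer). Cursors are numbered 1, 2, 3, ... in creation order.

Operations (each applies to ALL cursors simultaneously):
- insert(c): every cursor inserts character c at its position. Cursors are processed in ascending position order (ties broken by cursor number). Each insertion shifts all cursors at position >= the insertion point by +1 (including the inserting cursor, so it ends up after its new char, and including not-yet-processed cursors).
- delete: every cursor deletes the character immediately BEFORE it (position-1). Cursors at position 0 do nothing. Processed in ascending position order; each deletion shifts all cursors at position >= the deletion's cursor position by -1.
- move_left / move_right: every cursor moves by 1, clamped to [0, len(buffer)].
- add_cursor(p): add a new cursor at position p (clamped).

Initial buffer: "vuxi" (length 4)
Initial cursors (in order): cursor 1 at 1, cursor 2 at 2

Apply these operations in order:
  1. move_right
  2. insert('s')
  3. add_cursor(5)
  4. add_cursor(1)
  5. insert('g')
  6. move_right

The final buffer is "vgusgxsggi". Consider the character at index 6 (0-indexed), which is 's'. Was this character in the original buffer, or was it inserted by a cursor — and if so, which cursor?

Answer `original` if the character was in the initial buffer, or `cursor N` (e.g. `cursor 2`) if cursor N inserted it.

After op 1 (move_right): buffer="vuxi" (len 4), cursors c1@2 c2@3, authorship ....
After op 2 (insert('s')): buffer="vusxsi" (len 6), cursors c1@3 c2@5, authorship ..1.2.
After op 3 (add_cursor(5)): buffer="vusxsi" (len 6), cursors c1@3 c2@5 c3@5, authorship ..1.2.
After op 4 (add_cursor(1)): buffer="vusxsi" (len 6), cursors c4@1 c1@3 c2@5 c3@5, authorship ..1.2.
After op 5 (insert('g')): buffer="vgusgxsggi" (len 10), cursors c4@2 c1@5 c2@9 c3@9, authorship .4.11.223.
After op 6 (move_right): buffer="vgusgxsggi" (len 10), cursors c4@3 c1@6 c2@10 c3@10, authorship .4.11.223.
Authorship (.=original, N=cursor N): . 4 . 1 1 . 2 2 3 .
Index 6: author = 2

Answer: cursor 2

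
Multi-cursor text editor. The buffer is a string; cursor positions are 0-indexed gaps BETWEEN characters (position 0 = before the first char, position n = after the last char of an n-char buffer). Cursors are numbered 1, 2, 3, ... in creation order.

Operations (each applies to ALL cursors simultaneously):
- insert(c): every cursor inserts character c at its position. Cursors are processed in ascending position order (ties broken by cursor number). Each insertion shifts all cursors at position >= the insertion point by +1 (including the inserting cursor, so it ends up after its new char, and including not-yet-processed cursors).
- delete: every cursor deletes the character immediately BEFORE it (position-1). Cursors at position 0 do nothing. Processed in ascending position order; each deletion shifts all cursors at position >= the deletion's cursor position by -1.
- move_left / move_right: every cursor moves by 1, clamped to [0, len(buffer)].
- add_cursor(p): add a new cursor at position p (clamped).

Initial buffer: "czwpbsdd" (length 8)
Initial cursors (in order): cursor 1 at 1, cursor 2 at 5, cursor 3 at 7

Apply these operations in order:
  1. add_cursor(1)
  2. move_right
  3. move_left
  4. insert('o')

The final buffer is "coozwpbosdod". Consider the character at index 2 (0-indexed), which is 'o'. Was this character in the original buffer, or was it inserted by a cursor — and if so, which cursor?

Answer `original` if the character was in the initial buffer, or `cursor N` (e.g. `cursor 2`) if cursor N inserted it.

After op 1 (add_cursor(1)): buffer="czwpbsdd" (len 8), cursors c1@1 c4@1 c2@5 c3@7, authorship ........
After op 2 (move_right): buffer="czwpbsdd" (len 8), cursors c1@2 c4@2 c2@6 c3@8, authorship ........
After op 3 (move_left): buffer="czwpbsdd" (len 8), cursors c1@1 c4@1 c2@5 c3@7, authorship ........
After op 4 (insert('o')): buffer="coozwpbosdod" (len 12), cursors c1@3 c4@3 c2@8 c3@11, authorship .14....2..3.
Authorship (.=original, N=cursor N): . 1 4 . . . . 2 . . 3 .
Index 2: author = 4

Answer: cursor 4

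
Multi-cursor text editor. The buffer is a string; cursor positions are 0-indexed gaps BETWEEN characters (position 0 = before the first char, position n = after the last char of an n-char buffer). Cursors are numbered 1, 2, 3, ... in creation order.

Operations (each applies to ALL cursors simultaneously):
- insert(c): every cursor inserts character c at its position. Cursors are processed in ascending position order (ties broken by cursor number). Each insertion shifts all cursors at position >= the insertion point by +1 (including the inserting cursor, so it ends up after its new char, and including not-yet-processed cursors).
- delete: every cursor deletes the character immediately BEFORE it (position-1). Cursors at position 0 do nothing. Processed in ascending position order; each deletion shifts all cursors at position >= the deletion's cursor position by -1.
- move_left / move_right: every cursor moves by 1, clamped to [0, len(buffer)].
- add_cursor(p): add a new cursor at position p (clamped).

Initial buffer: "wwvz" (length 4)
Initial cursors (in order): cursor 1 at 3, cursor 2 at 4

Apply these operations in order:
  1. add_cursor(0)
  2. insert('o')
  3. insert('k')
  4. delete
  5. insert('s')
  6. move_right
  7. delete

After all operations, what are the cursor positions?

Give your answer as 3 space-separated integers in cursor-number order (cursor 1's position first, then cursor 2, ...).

Answer: 6 7 2

Derivation:
After op 1 (add_cursor(0)): buffer="wwvz" (len 4), cursors c3@0 c1@3 c2@4, authorship ....
After op 2 (insert('o')): buffer="owwvozo" (len 7), cursors c3@1 c1@5 c2@7, authorship 3...1.2
After op 3 (insert('k')): buffer="okwwvokzok" (len 10), cursors c3@2 c1@7 c2@10, authorship 33...11.22
After op 4 (delete): buffer="owwvozo" (len 7), cursors c3@1 c1@5 c2@7, authorship 3...1.2
After op 5 (insert('s')): buffer="oswwvoszos" (len 10), cursors c3@2 c1@7 c2@10, authorship 33...11.22
After op 6 (move_right): buffer="oswwvoszos" (len 10), cursors c3@3 c1@8 c2@10, authorship 33...11.22
After op 7 (delete): buffer="oswvoso" (len 7), cursors c3@2 c1@6 c2@7, authorship 33..112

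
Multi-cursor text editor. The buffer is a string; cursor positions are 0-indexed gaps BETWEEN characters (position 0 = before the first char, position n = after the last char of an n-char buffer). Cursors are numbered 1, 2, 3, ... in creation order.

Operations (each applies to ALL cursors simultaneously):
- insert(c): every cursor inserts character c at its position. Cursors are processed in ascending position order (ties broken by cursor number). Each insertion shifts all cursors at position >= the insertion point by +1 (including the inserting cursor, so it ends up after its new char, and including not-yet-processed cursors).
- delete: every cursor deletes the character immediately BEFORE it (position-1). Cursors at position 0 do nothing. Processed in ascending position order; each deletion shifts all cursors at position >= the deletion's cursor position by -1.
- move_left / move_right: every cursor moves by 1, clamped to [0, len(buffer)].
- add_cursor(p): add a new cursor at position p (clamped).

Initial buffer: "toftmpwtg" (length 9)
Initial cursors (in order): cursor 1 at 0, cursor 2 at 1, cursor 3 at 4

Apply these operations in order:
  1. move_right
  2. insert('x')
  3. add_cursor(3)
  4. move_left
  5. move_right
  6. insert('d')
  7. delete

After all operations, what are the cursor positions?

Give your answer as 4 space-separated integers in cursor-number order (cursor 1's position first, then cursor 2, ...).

Answer: 2 4 8 3

Derivation:
After op 1 (move_right): buffer="toftmpwtg" (len 9), cursors c1@1 c2@2 c3@5, authorship .........
After op 2 (insert('x')): buffer="txoxftmxpwtg" (len 12), cursors c1@2 c2@4 c3@8, authorship .1.2...3....
After op 3 (add_cursor(3)): buffer="txoxftmxpwtg" (len 12), cursors c1@2 c4@3 c2@4 c3@8, authorship .1.2...3....
After op 4 (move_left): buffer="txoxftmxpwtg" (len 12), cursors c1@1 c4@2 c2@3 c3@7, authorship .1.2...3....
After op 5 (move_right): buffer="txoxftmxpwtg" (len 12), cursors c1@2 c4@3 c2@4 c3@8, authorship .1.2...3....
After op 6 (insert('d')): buffer="txdodxdftmxdpwtg" (len 16), cursors c1@3 c4@5 c2@7 c3@12, authorship .11.422...33....
After op 7 (delete): buffer="txoxftmxpwtg" (len 12), cursors c1@2 c4@3 c2@4 c3@8, authorship .1.2...3....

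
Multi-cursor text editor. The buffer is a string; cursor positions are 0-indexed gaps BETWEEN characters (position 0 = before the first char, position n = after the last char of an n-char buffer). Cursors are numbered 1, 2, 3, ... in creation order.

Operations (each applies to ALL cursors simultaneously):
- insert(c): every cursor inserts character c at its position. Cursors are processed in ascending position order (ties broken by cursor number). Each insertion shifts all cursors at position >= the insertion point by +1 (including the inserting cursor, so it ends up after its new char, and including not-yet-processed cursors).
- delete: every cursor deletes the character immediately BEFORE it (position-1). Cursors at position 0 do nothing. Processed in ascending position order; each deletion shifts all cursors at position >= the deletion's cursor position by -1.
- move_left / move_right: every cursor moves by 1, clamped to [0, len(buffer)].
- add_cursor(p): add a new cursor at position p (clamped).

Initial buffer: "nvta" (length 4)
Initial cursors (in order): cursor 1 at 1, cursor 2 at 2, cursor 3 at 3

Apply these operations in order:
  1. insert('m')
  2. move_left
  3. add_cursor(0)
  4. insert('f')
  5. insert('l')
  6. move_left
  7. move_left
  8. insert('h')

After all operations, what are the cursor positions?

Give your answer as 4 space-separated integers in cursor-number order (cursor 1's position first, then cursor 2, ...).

Answer: 5 10 15 1

Derivation:
After op 1 (insert('m')): buffer="nmvmtma" (len 7), cursors c1@2 c2@4 c3@6, authorship .1.2.3.
After op 2 (move_left): buffer="nmvmtma" (len 7), cursors c1@1 c2@3 c3@5, authorship .1.2.3.
After op 3 (add_cursor(0)): buffer="nmvmtma" (len 7), cursors c4@0 c1@1 c2@3 c3@5, authorship .1.2.3.
After op 4 (insert('f')): buffer="fnfmvfmtfma" (len 11), cursors c4@1 c1@3 c2@6 c3@9, authorship 4.11.22.33.
After op 5 (insert('l')): buffer="flnflmvflmtflma" (len 15), cursors c4@2 c1@5 c2@9 c3@13, authorship 44.111.222.333.
After op 6 (move_left): buffer="flnflmvflmtflma" (len 15), cursors c4@1 c1@4 c2@8 c3@12, authorship 44.111.222.333.
After op 7 (move_left): buffer="flnflmvflmtflma" (len 15), cursors c4@0 c1@3 c2@7 c3@11, authorship 44.111.222.333.
After op 8 (insert('h')): buffer="hflnhflmvhflmthflma" (len 19), cursors c4@1 c1@5 c2@10 c3@15, authorship 444.1111.2222.3333.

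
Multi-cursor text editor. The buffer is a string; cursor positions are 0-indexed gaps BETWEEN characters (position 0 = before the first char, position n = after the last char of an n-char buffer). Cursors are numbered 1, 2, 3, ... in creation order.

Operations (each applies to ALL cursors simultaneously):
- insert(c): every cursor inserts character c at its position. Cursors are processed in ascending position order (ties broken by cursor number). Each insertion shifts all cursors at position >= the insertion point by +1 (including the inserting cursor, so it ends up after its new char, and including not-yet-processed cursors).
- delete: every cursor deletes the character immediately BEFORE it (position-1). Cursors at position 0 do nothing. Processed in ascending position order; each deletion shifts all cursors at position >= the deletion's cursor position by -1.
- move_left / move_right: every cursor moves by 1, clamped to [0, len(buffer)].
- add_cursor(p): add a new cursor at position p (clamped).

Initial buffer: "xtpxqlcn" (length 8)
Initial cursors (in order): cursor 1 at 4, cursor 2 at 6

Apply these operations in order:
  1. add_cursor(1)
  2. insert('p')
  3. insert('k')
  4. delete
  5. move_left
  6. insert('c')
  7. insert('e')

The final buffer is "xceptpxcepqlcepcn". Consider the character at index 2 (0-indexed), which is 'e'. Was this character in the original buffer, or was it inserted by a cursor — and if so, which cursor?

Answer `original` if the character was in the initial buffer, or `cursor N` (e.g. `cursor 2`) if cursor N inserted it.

After op 1 (add_cursor(1)): buffer="xtpxqlcn" (len 8), cursors c3@1 c1@4 c2@6, authorship ........
After op 2 (insert('p')): buffer="xptpxpqlpcn" (len 11), cursors c3@2 c1@6 c2@9, authorship .3...1..2..
After op 3 (insert('k')): buffer="xpktpxpkqlpkcn" (len 14), cursors c3@3 c1@8 c2@12, authorship .33...11..22..
After op 4 (delete): buffer="xptpxpqlpcn" (len 11), cursors c3@2 c1@6 c2@9, authorship .3...1..2..
After op 5 (move_left): buffer="xptpxpqlpcn" (len 11), cursors c3@1 c1@5 c2@8, authorship .3...1..2..
After op 6 (insert('c')): buffer="xcptpxcpqlcpcn" (len 14), cursors c3@2 c1@7 c2@11, authorship .33...11..22..
After op 7 (insert('e')): buffer="xceptpxcepqlcepcn" (len 17), cursors c3@3 c1@9 c2@14, authorship .333...111..222..
Authorship (.=original, N=cursor N): . 3 3 3 . . . 1 1 1 . . 2 2 2 . .
Index 2: author = 3

Answer: cursor 3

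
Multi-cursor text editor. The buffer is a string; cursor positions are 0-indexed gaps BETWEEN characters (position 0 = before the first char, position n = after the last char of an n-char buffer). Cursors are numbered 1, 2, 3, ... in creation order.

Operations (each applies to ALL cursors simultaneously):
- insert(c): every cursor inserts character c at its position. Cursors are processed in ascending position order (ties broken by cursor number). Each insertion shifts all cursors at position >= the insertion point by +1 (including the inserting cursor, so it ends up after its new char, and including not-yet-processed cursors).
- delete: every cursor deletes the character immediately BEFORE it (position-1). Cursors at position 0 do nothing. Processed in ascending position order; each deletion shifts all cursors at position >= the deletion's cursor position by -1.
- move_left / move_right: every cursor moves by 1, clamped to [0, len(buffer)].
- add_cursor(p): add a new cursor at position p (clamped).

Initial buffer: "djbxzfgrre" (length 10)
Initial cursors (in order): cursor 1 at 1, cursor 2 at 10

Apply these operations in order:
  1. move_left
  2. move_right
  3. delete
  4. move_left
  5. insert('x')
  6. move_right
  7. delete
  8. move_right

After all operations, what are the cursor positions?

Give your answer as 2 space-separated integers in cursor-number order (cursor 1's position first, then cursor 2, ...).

After op 1 (move_left): buffer="djbxzfgrre" (len 10), cursors c1@0 c2@9, authorship ..........
After op 2 (move_right): buffer="djbxzfgrre" (len 10), cursors c1@1 c2@10, authorship ..........
After op 3 (delete): buffer="jbxzfgrr" (len 8), cursors c1@0 c2@8, authorship ........
After op 4 (move_left): buffer="jbxzfgrr" (len 8), cursors c1@0 c2@7, authorship ........
After op 5 (insert('x')): buffer="xjbxzfgrxr" (len 10), cursors c1@1 c2@9, authorship 1.......2.
After op 6 (move_right): buffer="xjbxzfgrxr" (len 10), cursors c1@2 c2@10, authorship 1.......2.
After op 7 (delete): buffer="xbxzfgrx" (len 8), cursors c1@1 c2@8, authorship 1......2
After op 8 (move_right): buffer="xbxzfgrx" (len 8), cursors c1@2 c2@8, authorship 1......2

Answer: 2 8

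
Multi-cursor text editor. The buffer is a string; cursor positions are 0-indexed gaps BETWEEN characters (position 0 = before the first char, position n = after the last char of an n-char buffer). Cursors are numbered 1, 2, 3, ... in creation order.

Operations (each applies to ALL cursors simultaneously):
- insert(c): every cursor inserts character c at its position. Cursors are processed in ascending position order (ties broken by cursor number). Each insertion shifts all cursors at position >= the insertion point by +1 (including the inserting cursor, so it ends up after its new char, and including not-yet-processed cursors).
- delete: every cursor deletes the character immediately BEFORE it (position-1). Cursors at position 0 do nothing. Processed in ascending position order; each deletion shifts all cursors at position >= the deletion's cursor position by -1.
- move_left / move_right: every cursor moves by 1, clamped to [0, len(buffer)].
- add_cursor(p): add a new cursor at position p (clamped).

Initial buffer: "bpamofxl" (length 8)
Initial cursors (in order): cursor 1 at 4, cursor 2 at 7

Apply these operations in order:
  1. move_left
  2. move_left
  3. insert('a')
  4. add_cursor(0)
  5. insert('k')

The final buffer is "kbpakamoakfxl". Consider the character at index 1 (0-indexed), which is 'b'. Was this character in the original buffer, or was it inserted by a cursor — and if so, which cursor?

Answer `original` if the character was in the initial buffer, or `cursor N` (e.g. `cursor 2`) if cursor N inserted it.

Answer: original

Derivation:
After op 1 (move_left): buffer="bpamofxl" (len 8), cursors c1@3 c2@6, authorship ........
After op 2 (move_left): buffer="bpamofxl" (len 8), cursors c1@2 c2@5, authorship ........
After op 3 (insert('a')): buffer="bpaamoafxl" (len 10), cursors c1@3 c2@7, authorship ..1...2...
After op 4 (add_cursor(0)): buffer="bpaamoafxl" (len 10), cursors c3@0 c1@3 c2@7, authorship ..1...2...
After op 5 (insert('k')): buffer="kbpakamoakfxl" (len 13), cursors c3@1 c1@5 c2@10, authorship 3..11...22...
Authorship (.=original, N=cursor N): 3 . . 1 1 . . . 2 2 . . .
Index 1: author = original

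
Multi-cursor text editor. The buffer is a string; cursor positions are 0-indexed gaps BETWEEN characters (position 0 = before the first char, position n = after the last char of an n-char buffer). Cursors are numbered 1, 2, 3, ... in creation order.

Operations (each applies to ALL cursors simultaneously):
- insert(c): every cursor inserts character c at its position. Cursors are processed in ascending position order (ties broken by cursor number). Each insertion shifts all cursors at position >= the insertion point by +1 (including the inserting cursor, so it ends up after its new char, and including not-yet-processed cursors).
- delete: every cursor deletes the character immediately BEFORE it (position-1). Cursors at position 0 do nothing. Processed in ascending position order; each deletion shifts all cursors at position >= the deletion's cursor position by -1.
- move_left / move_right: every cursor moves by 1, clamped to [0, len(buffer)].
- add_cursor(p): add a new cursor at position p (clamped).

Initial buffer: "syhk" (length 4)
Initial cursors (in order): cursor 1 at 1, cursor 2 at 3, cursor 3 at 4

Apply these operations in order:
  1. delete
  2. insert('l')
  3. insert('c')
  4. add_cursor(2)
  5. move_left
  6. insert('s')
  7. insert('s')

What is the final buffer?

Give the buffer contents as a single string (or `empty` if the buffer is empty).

Answer: lsssscyllcssssc

Derivation:
After op 1 (delete): buffer="y" (len 1), cursors c1@0 c2@1 c3@1, authorship .
After op 2 (insert('l')): buffer="lyll" (len 4), cursors c1@1 c2@4 c3@4, authorship 1.23
After op 3 (insert('c')): buffer="lcyllcc" (len 7), cursors c1@2 c2@7 c3@7, authorship 11.2323
After op 4 (add_cursor(2)): buffer="lcyllcc" (len 7), cursors c1@2 c4@2 c2@7 c3@7, authorship 11.2323
After op 5 (move_left): buffer="lcyllcc" (len 7), cursors c1@1 c4@1 c2@6 c3@6, authorship 11.2323
After op 6 (insert('s')): buffer="lsscyllcssc" (len 11), cursors c1@3 c4@3 c2@10 c3@10, authorship 1141.232233
After op 7 (insert('s')): buffer="lsssscyllcssssc" (len 15), cursors c1@5 c4@5 c2@14 c3@14, authorship 114141.23223233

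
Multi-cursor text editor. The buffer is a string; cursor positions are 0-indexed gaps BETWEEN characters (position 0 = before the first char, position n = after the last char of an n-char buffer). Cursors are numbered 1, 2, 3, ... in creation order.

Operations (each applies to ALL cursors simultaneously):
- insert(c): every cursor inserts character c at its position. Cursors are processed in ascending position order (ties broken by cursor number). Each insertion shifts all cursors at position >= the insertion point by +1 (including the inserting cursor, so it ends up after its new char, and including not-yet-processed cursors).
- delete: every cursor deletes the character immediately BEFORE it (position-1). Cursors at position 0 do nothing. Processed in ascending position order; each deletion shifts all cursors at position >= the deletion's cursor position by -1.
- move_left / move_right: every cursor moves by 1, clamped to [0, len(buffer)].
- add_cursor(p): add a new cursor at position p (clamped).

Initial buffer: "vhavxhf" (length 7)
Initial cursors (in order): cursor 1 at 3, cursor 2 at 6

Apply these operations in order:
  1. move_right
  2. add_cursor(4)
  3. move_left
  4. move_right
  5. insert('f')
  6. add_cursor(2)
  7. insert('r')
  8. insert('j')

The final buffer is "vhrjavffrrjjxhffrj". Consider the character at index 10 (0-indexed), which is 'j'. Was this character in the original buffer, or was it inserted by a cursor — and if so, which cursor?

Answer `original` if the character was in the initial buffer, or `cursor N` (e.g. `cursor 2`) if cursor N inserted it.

After op 1 (move_right): buffer="vhavxhf" (len 7), cursors c1@4 c2@7, authorship .......
After op 2 (add_cursor(4)): buffer="vhavxhf" (len 7), cursors c1@4 c3@4 c2@7, authorship .......
After op 3 (move_left): buffer="vhavxhf" (len 7), cursors c1@3 c3@3 c2@6, authorship .......
After op 4 (move_right): buffer="vhavxhf" (len 7), cursors c1@4 c3@4 c2@7, authorship .......
After op 5 (insert('f')): buffer="vhavffxhff" (len 10), cursors c1@6 c3@6 c2@10, authorship ....13...2
After op 6 (add_cursor(2)): buffer="vhavffxhff" (len 10), cursors c4@2 c1@6 c3@6 c2@10, authorship ....13...2
After op 7 (insert('r')): buffer="vhravffrrxhffr" (len 14), cursors c4@3 c1@9 c3@9 c2@14, authorship ..4..1313...22
After op 8 (insert('j')): buffer="vhrjavffrrjjxhffrj" (len 18), cursors c4@4 c1@12 c3@12 c2@18, authorship ..44..131313...222
Authorship (.=original, N=cursor N): . . 4 4 . . 1 3 1 3 1 3 . . . 2 2 2
Index 10: author = 1

Answer: cursor 1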